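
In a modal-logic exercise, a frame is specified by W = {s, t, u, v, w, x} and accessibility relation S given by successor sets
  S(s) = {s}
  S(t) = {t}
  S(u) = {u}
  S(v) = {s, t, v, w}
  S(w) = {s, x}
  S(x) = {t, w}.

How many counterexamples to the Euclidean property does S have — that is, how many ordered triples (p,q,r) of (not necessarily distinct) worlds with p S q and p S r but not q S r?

15

Enumerating: (v,s,t), (v,s,v), (v,s,w), (v,t,s), (v,t,v), (v,t,w), (v,w,t), (v,w,v), (v,w,w), (w,s,x), (w,x,s), (w,x,x), (x,t,w), (x,w,t), (x,w,w).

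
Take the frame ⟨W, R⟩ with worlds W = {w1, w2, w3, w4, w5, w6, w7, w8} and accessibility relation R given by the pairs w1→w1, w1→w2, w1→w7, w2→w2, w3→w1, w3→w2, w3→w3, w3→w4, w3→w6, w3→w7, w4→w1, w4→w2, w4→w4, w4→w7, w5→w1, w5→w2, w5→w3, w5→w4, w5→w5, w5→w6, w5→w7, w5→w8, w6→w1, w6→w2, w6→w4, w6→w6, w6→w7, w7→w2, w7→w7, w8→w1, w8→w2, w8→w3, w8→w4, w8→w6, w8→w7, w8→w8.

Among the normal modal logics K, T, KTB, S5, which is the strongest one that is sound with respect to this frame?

T

Reflexive (axiom T): yes — every world is R-related to itself.
Symmetric (axiom B): no — w1 R w2 but not w2 R w1.
Euclidean (axiom 5): no — w1 R w2 and w1 R w7, but not w2 R w7.
So F validates K, T; KTB would additionally require R to be symmetric. The strongest is T.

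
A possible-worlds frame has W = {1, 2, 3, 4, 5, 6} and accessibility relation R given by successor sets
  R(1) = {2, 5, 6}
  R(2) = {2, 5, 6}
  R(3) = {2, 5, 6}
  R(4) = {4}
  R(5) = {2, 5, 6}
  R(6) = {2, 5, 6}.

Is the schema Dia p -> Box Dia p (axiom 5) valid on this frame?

The schema 5 characterises exactly the Euclidean frames.
Euclidean: yes — any two successors of a common world are R-related.

Yes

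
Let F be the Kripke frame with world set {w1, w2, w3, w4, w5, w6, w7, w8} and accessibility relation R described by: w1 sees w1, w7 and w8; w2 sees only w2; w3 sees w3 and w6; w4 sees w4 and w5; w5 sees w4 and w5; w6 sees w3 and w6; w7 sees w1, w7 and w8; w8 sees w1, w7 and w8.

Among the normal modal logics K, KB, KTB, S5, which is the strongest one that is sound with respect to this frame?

S5

Symmetric (axiom B): yes — every pair in R has its reverse in R.
Reflexive (axiom T): yes — every world is R-related to itself.
Euclidean (axiom 5): yes — any two successors of a common world are R-related.
So F validates K, KB, KTB, S5. The strongest is S5.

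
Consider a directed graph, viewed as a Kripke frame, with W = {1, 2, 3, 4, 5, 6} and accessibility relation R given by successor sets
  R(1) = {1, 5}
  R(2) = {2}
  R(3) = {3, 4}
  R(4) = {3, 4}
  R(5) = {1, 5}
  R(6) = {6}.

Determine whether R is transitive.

Yes

Transitive: yes — every two-step R-path is closed by a direct edge.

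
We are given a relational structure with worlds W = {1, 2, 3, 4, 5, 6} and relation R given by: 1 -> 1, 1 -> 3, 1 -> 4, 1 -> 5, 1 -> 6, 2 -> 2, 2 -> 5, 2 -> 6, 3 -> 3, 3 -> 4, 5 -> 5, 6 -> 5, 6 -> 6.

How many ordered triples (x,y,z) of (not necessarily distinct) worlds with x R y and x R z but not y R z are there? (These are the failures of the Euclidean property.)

Enumerating: (1,3,1), (1,3,5), (1,3,6), (1,4,1), (1,4,3), (1,4,4), (1,4,5), (1,4,6), (1,5,1), (1,5,3), (1,5,4), (1,5,6), … and 9 more.
Total: 21.

21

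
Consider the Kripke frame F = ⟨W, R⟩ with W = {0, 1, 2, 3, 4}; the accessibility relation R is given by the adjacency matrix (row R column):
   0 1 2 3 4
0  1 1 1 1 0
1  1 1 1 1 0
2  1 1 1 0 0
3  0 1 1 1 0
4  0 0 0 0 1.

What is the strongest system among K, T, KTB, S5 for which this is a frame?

Reflexive (axiom T): yes — every world is R-related to itself.
Symmetric (axiom B): no — 0 R 3 but not 3 R 0.
Euclidean (axiom 5): no — 0 R 2 and 0 R 3, but not 2 R 3.
So F validates K, T; KTB would additionally require R to be symmetric. The strongest is T.

T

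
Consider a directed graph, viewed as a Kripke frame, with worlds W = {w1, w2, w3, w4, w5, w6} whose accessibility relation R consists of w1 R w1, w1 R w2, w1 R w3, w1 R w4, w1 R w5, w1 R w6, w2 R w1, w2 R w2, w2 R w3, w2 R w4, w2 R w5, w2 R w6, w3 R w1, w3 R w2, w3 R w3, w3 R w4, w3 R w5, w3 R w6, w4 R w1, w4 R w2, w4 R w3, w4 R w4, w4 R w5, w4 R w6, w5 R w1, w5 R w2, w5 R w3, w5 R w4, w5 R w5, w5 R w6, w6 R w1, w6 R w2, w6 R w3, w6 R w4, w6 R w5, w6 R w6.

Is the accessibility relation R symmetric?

Symmetric: yes — every pair in R has its reverse in R.

Yes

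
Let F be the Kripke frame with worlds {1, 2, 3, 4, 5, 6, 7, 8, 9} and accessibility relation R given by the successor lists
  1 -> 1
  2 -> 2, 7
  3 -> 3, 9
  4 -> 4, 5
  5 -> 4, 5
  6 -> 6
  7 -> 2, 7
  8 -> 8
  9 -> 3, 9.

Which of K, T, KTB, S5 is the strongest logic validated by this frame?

Reflexive (axiom T): yes — every world is R-related to itself.
Symmetric (axiom B): yes — every pair in R has its reverse in R.
Euclidean (axiom 5): yes — any two successors of a common world are R-related.
So F validates K, T, KTB, S5. The strongest is S5.

S5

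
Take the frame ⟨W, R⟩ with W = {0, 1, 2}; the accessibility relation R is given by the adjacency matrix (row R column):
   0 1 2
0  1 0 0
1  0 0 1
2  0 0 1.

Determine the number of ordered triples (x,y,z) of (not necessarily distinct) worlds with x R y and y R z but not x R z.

0

R is transitive; there are no such tuples.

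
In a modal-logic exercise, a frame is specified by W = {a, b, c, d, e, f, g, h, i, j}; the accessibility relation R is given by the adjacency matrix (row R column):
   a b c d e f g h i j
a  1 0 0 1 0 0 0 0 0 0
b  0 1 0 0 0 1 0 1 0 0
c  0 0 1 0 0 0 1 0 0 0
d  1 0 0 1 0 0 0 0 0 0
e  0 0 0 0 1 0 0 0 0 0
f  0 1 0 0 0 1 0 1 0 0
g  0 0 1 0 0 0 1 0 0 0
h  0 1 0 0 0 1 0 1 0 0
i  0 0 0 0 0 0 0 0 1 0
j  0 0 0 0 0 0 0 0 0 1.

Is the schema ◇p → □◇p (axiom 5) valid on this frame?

The schema 5 characterises exactly the Euclidean frames.
Euclidean: yes — any two successors of a common world are R-related.

Yes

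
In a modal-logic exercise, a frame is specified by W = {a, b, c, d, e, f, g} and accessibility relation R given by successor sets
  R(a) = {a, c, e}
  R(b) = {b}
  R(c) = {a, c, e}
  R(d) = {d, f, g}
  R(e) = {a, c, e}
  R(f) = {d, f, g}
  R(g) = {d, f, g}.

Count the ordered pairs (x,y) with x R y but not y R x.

0

R is symmetric; there are no such tuples.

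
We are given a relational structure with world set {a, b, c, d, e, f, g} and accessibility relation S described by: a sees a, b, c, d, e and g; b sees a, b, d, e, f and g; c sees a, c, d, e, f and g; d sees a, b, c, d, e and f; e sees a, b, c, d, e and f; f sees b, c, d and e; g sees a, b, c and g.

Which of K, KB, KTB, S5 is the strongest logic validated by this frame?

Symmetric (axiom B): yes — every pair in S has its reverse in S.
Reflexive (axiom T): no — f is not related to itself.
Euclidean (axiom 5): no — a S b and a S c, but not b S c.
So F validates K, KB; KTB would additionally require S to be reflexive. The strongest is KB.

KB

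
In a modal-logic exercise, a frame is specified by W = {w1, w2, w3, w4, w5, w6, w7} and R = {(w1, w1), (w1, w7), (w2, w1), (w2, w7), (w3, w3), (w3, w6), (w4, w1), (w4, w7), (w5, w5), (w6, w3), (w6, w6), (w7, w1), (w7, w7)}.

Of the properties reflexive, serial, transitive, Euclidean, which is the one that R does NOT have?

Reflexive: no — w2 is not related to itself.
Serial: yes — every world has a successor (e.g. w1 R w1).
Transitive: yes — every two-step R-path is closed by a direct edge.
Euclidean: yes — any two successors of a common world are R-related.
Only reflexive fails.

reflexive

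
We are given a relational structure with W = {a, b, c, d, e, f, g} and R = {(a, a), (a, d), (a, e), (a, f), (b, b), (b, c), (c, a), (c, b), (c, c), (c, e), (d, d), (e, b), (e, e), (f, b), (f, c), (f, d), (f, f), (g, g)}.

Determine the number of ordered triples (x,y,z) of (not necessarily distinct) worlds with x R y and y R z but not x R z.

Enumerating: (a,e,b), (a,f,b), (a,f,c), (b,c,a), (b,c,e), (c,a,d), (c,a,f), (e,b,c), (f,c,a), (f,c,e).

10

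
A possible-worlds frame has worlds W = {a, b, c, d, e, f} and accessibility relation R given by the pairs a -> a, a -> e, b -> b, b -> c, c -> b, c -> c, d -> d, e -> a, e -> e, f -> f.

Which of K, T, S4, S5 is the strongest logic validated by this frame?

Reflexive (axiom T): yes — every world is R-related to itself.
Transitive (axiom 4): yes — every two-step R-path is closed by a direct edge.
Euclidean (axiom 5): yes — any two successors of a common world are R-related.
So F validates K, T, S4, S5. The strongest is S5.

S5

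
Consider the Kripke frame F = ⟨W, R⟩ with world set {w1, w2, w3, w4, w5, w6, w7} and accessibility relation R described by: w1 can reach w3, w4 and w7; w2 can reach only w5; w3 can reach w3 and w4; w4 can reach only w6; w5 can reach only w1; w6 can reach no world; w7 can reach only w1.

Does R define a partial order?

No

Reflexive: no — w1 is not related to itself.
Transitive: no — w1 R w4 and w4 R w6, but not w1 R w6.
Antisymmetric: no — w1 R w7 and w7 R w1 with w1 ≠ w7.
So R is not a partial order.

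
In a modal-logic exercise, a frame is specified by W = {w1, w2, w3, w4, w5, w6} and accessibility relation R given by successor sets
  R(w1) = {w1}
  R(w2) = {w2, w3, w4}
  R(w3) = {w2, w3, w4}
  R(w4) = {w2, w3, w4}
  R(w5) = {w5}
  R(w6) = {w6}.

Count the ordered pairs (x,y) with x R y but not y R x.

R is symmetric; there are no such tuples.

0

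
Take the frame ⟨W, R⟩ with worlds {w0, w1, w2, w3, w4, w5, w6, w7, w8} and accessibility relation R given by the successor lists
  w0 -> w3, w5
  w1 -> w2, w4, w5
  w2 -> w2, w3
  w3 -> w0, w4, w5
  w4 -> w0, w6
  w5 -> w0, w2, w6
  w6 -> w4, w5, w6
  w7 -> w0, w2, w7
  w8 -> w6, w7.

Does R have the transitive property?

No

Transitive: no — w0 R w3 and w3 R w4, but not w0 R w4.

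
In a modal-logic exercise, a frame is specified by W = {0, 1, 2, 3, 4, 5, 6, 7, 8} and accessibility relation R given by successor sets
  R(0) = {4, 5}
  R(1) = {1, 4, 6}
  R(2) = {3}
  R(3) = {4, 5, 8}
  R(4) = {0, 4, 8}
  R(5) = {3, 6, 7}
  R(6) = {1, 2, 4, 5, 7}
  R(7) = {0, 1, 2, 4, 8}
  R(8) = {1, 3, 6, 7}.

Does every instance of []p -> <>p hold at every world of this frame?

Yes

By correspondence theory, D is valid on a frame iff R is serial.
Serial: yes — every world has a successor (e.g. 0 R 4).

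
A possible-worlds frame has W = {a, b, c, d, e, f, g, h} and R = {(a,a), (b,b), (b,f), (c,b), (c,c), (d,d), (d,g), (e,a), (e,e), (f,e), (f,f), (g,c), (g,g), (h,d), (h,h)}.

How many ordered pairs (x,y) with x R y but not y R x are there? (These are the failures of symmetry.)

Enumerating: (b,f), (c,b), (d,g), (e,a), (f,e), (g,c), (h,d).

7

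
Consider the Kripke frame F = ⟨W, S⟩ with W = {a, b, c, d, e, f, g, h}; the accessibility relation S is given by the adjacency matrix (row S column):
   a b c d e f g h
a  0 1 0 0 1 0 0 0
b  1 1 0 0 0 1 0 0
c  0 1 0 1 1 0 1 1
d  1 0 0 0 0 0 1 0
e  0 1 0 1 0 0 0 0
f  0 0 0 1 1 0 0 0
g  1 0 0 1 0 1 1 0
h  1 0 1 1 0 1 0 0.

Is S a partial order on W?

Reflexive: no — a is not related to itself.
Transitive: no — a S b and b S f, but not a S f.
Antisymmetric: no — a S b and b S a with a ≠ b.
So S is not a partial order.

No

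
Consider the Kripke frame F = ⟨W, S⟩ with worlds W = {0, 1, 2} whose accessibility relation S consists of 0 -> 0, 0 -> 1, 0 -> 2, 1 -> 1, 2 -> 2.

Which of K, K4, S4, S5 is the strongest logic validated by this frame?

S4

Transitive (axiom 4): yes — every two-step S-path is closed by a direct edge.
Reflexive (axiom T): yes — every world is S-related to itself.
Euclidean (axiom 5): no — 0 S 1 and 0 S 2, but not 1 S 2.
So F validates K, K4, S4; S5 would additionally require S to be Euclidean. The strongest is S4.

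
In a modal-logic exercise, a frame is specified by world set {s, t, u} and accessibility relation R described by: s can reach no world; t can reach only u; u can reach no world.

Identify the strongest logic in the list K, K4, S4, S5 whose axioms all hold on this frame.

Transitive (axiom 4): yes — every two-step R-path is closed by a direct edge.
Reflexive (axiom T): no — s is not related to itself.
Euclidean (axiom 5): no — t R u and t R u, but not u R u.
So F validates K, K4; S4 would additionally require R to be reflexive. The strongest is K4.

K4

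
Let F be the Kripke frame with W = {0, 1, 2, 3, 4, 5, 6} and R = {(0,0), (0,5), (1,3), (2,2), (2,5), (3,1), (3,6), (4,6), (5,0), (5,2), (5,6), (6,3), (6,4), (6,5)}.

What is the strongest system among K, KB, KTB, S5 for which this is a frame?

Symmetric (axiom B): yes — every pair in R has its reverse in R.
Reflexive (axiom T): no — 1 is not related to itself.
Euclidean (axiom 5): no — 3 R 1 and 3 R 6, but not 1 R 6.
So F validates K, KB; KTB would additionally require R to be reflexive. The strongest is KB.

KB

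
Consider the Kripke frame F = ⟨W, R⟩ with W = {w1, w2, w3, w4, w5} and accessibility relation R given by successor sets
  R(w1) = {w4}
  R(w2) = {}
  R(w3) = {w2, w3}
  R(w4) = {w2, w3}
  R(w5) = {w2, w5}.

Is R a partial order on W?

Reflexive: no — w1 is not related to itself.
Transitive: no — w1 R w4 and w4 R w2, but not w1 R w2.
Antisymmetric: yes — no distinct pair is related both ways.
So R is not a partial order.

No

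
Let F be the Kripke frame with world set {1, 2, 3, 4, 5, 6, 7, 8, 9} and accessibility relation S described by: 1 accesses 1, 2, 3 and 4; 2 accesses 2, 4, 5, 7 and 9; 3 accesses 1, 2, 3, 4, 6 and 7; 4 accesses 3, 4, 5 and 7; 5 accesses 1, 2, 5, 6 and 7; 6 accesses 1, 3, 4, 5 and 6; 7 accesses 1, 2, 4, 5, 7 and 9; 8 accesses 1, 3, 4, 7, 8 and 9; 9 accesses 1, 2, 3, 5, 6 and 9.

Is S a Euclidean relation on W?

Euclidean: no — 1 S 2 and 1 S 3, but not 2 S 3.

No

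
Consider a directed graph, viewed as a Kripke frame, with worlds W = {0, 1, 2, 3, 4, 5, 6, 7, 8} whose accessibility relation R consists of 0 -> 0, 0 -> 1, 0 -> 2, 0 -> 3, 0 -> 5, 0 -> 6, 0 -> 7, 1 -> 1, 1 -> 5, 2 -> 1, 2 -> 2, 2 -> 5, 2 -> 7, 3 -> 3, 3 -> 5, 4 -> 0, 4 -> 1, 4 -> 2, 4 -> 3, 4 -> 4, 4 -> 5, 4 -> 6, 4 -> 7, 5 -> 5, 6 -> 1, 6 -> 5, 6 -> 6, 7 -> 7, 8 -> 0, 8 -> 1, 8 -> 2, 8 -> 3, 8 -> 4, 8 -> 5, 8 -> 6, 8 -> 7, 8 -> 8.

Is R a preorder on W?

Yes

Reflexive: yes — every world is R-related to itself.
Transitive: yes — every two-step R-path is closed by a direct edge.
So R is a preorder.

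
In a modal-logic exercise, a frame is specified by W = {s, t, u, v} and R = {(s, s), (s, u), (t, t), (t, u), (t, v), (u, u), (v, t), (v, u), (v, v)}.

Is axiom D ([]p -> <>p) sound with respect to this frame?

The schema D characterises exactly the serial frames.
Serial: yes — every world has a successor (e.g. s R s).

Yes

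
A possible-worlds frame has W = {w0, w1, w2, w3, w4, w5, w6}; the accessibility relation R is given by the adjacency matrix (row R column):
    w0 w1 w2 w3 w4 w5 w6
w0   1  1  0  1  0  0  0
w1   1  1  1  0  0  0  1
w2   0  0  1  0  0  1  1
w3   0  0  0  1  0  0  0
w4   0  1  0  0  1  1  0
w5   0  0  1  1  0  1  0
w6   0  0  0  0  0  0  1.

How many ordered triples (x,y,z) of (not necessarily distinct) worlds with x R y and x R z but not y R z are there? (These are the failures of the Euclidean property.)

20

Enumerating: (w0,w1,w3), (w0,w3,w0), (w0,w3,w1), (w1,w0,w2), (w1,w0,w6), (w1,w2,w0), (w1,w2,w1), (w1,w6,w0), (w1,w6,w1), (w1,w6,w2), (w2,w5,w6), (w2,w6,w2), … and 8 more.
Total: 20.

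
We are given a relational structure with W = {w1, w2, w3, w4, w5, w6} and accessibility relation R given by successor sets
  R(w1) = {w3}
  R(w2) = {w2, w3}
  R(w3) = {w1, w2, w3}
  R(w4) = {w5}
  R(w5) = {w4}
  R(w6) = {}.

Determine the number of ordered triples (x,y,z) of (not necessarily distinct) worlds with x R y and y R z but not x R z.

5

Enumerating: (w1,w3,w1), (w1,w3,w2), (w2,w3,w1), (w4,w5,w4), (w5,w4,w5).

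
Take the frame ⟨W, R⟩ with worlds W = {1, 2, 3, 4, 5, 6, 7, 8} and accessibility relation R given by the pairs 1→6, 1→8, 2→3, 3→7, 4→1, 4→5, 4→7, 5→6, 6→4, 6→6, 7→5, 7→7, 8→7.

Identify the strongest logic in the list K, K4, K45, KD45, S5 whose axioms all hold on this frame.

K

Transitive (axiom 4): no — 1 R 6 and 6 R 4, but not 1 R 4.
Euclidean (axiom 5): no — 1 R 6 and 1 R 8, but not 6 R 8.
Serial (axiom D): yes — every world has a successor (e.g. 1 R 6).
Reflexive (axiom T): no — 1 is not related to itself.
So F validates K; K4 would additionally require R to be transitive. The strongest is K.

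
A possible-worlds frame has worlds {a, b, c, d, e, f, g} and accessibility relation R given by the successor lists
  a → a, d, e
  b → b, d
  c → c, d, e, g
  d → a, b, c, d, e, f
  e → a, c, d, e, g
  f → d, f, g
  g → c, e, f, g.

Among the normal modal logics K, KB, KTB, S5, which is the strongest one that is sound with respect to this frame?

KTB

Symmetric (axiom B): yes — every pair in R has its reverse in R.
Reflexive (axiom T): yes — every world is R-related to itself.
Euclidean (axiom 5): no — c R d and c R g, but not d R g.
So F validates K, KB, KTB; S5 would additionally require R to be Euclidean. The strongest is KTB.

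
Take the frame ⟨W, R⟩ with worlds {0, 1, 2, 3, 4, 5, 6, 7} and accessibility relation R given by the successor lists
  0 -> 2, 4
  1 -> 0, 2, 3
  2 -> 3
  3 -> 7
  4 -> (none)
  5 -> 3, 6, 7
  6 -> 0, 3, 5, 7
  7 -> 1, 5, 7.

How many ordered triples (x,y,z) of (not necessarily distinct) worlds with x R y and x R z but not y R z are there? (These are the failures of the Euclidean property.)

Enumerating: (0,2,2), (0,2,4), (0,4,2), (0,4,4), (1,0,0), (1,0,3), (1,2,0), (1,2,2), (1,3,0), (1,3,2), (1,3,3), (2,3,3), … and 21 more.
Total: 33.

33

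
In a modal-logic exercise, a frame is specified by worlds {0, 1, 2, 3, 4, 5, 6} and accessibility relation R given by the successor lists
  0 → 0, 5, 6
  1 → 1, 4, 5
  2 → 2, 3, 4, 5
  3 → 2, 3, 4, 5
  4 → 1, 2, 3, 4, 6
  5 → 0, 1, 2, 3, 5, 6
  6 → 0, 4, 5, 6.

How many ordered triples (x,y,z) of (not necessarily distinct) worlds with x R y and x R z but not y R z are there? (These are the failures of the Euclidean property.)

Enumerating: (1,4,5), (1,5,4), (2,4,5), (2,5,4), (3,4,5), (3,5,4), (4,1,2), (4,1,3), (4,1,6), (4,2,1), (4,2,6), (4,3,1), … and 24 more.
Total: 36.

36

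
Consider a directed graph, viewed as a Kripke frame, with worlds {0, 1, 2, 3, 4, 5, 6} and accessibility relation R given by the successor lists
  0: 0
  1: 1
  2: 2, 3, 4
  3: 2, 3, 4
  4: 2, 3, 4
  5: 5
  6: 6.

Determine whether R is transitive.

Transitive: yes — every two-step R-path is closed by a direct edge.

Yes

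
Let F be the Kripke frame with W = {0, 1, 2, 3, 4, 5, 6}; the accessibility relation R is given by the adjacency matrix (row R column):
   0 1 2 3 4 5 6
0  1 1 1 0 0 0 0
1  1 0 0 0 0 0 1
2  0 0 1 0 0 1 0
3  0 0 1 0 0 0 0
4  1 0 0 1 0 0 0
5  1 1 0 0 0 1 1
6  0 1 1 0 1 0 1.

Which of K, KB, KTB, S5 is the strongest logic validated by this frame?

Symmetric (axiom B): no — 0 R 2 but not 2 R 0.
Reflexive (axiom T): no — 1 is not related to itself.
Euclidean (axiom 5): no — 0 R 1 and 0 R 2, but not 1 R 2.
So F validates K; KB would additionally require R to be symmetric. The strongest is K.

K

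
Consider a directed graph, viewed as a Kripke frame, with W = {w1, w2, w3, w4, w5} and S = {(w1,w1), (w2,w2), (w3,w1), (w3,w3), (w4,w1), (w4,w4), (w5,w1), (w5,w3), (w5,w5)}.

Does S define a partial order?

Yes

Reflexive: yes — every world is S-related to itself.
Transitive: yes — every two-step S-path is closed by a direct edge.
Antisymmetric: yes — no distinct pair is related both ways.
So S is a partial order.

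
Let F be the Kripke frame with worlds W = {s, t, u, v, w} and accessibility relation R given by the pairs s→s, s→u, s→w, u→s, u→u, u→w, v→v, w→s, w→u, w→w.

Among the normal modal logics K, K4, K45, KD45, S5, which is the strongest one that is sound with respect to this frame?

K45

Transitive (axiom 4): yes — every two-step R-path is closed by a direct edge.
Euclidean (axiom 5): yes — any two successors of a common world are R-related.
Serial (axiom D): no — t has no R-successor.
Reflexive (axiom T): no — t is not related to itself.
So F validates K, K4, K45; KD45 would additionally require R to be serial. The strongest is K45.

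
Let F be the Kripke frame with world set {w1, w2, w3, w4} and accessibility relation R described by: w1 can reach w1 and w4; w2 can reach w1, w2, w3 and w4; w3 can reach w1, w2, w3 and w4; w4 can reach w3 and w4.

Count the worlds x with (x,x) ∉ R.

R is reflexive; there are no such worlds.

0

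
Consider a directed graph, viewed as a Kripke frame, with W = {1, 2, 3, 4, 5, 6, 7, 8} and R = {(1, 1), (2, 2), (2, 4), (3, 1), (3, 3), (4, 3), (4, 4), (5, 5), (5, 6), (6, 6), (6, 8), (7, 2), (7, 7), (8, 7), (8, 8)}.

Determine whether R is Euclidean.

Euclidean: no — 2 R 4 and 2 R 2, but not 4 R 2.

No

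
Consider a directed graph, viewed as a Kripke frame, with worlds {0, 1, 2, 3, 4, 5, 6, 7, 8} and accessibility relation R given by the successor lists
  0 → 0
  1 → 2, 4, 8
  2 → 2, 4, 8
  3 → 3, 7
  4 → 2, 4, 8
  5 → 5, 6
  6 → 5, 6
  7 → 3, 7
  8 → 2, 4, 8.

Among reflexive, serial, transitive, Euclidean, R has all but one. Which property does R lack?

Reflexive: no — 1 is not related to itself.
Serial: yes — every world has a successor (e.g. 0 R 0).
Transitive: yes — every two-step R-path is closed by a direct edge.
Euclidean: yes — any two successors of a common world are R-related.
Only reflexive fails.

reflexive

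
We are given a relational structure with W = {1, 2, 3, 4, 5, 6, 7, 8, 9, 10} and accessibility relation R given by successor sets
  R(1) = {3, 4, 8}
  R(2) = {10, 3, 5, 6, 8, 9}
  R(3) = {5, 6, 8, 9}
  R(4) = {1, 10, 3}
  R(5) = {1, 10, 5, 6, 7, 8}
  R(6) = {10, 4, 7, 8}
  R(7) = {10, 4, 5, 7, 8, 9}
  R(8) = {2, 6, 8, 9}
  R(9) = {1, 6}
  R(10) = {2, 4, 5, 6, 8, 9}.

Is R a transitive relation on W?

Transitive: no — 1 R 3 and 3 R 5, but not 1 R 5.

No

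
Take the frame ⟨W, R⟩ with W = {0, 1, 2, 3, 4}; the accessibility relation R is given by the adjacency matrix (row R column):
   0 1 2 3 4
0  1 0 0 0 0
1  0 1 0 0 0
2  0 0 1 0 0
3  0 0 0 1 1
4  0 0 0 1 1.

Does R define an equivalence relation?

Reflexive: yes — every world is R-related to itself.
Symmetric: yes — every pair in R has its reverse in R.
Transitive: yes — every two-step R-path is closed by a direct edge.
So R is an equivalence relation.

Yes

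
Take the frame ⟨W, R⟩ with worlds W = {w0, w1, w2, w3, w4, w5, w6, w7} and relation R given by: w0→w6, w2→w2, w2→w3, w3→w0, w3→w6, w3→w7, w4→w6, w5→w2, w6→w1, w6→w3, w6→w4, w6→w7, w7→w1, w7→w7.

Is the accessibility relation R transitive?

No

Transitive: no — w0 R w6 and w6 R w1, but not w0 R w1.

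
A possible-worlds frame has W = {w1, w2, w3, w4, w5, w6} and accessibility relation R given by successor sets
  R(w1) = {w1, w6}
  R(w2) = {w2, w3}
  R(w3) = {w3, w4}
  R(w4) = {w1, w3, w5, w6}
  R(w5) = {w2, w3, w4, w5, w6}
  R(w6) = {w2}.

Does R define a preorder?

No

Reflexive: no — w4 is not related to itself.
Transitive: no — w1 R w6 and w6 R w2, but not w1 R w2.
So R is not a preorder.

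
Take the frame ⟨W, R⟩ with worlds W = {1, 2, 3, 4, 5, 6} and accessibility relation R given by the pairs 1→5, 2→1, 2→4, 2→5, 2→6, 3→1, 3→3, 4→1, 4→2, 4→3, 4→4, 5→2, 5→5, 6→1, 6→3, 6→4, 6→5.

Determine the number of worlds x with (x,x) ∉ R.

Enumerating: 1, 2, 6.

3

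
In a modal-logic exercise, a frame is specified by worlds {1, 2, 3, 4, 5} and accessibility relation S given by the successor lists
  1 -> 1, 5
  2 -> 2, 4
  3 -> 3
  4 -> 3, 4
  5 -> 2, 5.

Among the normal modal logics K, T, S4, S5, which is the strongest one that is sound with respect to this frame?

T

Reflexive (axiom T): yes — every world is S-related to itself.
Transitive (axiom 4): no — 1 S 5 and 5 S 2, but not 1 S 2.
Euclidean (axiom 5): no — 1 S 5 and 1 S 1, but not 5 S 1.
So F validates K, T; S4 would additionally require S to be transitive. The strongest is T.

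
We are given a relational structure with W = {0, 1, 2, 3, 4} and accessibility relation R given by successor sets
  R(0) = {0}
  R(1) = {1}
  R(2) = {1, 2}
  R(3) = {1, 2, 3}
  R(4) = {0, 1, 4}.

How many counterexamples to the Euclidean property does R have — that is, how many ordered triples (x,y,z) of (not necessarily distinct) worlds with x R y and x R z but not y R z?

Enumerating: (2,1,2), (3,1,2), (3,1,3), (3,2,3), (4,0,1), (4,0,4), (4,1,0), (4,1,4).

8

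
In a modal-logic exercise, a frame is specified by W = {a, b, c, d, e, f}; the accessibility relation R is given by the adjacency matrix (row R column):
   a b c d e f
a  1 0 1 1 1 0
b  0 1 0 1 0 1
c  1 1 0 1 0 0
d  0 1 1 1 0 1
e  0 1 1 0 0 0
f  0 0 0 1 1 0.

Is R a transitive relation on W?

Transitive: no — a R c and c R b, but not a R b.

No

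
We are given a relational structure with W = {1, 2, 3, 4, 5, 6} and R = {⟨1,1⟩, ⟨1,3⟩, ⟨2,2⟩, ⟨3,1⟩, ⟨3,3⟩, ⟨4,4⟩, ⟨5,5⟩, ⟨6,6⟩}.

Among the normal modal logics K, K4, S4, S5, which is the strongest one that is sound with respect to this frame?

S5

Transitive (axiom 4): yes — every two-step R-path is closed by a direct edge.
Reflexive (axiom T): yes — every world is R-related to itself.
Euclidean (axiom 5): yes — any two successors of a common world are R-related.
So F validates K, K4, S4, S5. The strongest is S5.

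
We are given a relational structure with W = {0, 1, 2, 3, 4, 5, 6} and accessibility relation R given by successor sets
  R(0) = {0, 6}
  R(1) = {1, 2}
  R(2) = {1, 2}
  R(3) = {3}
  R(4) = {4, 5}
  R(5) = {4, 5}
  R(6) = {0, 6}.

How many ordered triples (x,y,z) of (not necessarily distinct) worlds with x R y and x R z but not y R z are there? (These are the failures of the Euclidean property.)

R is Euclidean; there are no such tuples.

0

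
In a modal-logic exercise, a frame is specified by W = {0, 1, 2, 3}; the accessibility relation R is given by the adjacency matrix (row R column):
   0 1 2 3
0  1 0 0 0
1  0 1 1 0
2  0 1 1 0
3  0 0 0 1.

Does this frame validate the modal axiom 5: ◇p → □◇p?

Yes

Axiom 5 corresponds to the accessibility relation being Euclidean.
Euclidean: yes — any two successors of a common world are R-related.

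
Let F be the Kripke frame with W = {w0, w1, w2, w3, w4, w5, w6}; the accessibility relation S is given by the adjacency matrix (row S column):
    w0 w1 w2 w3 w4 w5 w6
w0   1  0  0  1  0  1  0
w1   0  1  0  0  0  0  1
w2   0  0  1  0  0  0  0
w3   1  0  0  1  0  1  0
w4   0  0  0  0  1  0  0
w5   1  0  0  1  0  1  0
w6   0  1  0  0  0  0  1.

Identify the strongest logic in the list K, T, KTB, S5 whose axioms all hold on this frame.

S5

Reflexive (axiom T): yes — every world is S-related to itself.
Symmetric (axiom B): yes — every pair in S has its reverse in S.
Euclidean (axiom 5): yes — any two successors of a common world are S-related.
So F validates K, T, KTB, S5. The strongest is S5.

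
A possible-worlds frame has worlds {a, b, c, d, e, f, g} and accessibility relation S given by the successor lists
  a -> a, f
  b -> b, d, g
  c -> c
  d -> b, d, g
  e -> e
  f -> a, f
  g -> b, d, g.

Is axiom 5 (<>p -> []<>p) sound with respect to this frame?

By correspondence theory, 5 is valid on a frame iff S is Euclidean.
Euclidean: yes — any two successors of a common world are S-related.

Yes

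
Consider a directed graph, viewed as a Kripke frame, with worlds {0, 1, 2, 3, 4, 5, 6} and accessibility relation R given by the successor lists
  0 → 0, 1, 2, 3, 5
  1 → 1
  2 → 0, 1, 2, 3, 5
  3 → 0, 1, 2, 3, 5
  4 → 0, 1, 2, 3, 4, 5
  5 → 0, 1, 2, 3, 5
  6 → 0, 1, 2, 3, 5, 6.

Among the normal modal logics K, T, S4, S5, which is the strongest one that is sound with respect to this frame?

Reflexive (axiom T): yes — every world is R-related to itself.
Transitive (axiom 4): yes — every two-step R-path is closed by a direct edge.
Euclidean (axiom 5): no — 0 R 1 and 0 R 2, but not 1 R 2.
So F validates K, T, S4; S5 would additionally require R to be Euclidean. The strongest is S4.

S4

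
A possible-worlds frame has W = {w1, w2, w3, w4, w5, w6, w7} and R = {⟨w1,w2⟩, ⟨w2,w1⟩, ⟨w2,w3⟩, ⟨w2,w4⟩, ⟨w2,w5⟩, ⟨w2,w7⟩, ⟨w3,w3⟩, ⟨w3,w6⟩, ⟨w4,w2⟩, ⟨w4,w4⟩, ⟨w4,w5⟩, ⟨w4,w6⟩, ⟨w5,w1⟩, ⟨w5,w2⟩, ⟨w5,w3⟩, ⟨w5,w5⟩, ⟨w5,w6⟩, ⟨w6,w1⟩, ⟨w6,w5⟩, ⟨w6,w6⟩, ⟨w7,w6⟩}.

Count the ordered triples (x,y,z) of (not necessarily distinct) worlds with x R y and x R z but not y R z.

Enumerating: (w1,w2,w2), (w2,w1,w1), (w2,w1,w3), (w2,w1,w4), (w2,w1,w5), (w2,w1,w7), (w2,w3,w1), (w2,w3,w4), (w2,w3,w5), (w2,w3,w7), (w2,w4,w1), (w2,w4,w3), … and 28 more.
Total: 40.

40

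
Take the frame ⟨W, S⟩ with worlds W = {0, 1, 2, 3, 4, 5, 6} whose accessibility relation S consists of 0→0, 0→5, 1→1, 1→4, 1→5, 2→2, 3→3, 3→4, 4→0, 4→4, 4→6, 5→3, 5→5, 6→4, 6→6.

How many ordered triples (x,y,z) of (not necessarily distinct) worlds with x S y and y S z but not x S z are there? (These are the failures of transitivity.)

9

Enumerating: (0,5,3), (1,4,0), (1,4,6), (1,5,3), (3,4,0), (3,4,6), (4,0,5), (5,3,4), (6,4,0).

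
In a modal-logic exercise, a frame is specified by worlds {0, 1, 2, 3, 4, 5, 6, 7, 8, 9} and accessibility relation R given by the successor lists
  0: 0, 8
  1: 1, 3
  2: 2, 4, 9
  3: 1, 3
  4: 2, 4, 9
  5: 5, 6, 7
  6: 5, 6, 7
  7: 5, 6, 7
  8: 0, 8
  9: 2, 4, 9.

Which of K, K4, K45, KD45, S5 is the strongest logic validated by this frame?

S5

Transitive (axiom 4): yes — every two-step R-path is closed by a direct edge.
Euclidean (axiom 5): yes — any two successors of a common world are R-related.
Serial (axiom D): yes — every world has a successor (e.g. 0 R 0).
Reflexive (axiom T): yes — every world is R-related to itself.
So F validates K, K4, K45, KD45, S5. The strongest is S5.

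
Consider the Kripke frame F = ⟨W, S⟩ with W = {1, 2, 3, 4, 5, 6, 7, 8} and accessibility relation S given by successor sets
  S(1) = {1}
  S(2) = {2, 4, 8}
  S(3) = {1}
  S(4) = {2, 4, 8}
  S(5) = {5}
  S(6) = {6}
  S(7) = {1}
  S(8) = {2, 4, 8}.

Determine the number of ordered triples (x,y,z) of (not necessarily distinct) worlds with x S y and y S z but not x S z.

0

S is transitive; there are no such tuples.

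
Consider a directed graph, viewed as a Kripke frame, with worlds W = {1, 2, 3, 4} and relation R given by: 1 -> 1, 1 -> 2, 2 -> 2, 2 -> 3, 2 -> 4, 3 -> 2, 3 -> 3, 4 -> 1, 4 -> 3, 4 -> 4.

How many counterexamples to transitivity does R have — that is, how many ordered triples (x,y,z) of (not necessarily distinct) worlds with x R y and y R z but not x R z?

Enumerating: (1,2,3), (1,2,4), (2,4,1), (3,2,4), (4,1,2), (4,3,2).

6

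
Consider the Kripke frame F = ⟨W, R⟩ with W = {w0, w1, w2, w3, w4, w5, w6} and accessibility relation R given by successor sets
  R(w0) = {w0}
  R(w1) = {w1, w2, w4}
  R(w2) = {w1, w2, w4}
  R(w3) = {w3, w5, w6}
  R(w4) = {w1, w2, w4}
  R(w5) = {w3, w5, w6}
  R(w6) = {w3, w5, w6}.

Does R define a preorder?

Yes

Reflexive: yes — every world is R-related to itself.
Transitive: yes — every two-step R-path is closed by a direct edge.
So R is a preorder.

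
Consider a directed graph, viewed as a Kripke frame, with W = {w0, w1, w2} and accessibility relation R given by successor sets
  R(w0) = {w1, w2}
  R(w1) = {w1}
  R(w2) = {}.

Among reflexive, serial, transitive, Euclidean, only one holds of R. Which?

Reflexive: no — w0 is not related to itself.
Serial: no — w2 has no R-successor.
Transitive: yes — every two-step R-path is closed by a direct edge.
Euclidean: no — w0 R w1 and w0 R w2, but not w1 R w2.
Only transitive holds.

transitive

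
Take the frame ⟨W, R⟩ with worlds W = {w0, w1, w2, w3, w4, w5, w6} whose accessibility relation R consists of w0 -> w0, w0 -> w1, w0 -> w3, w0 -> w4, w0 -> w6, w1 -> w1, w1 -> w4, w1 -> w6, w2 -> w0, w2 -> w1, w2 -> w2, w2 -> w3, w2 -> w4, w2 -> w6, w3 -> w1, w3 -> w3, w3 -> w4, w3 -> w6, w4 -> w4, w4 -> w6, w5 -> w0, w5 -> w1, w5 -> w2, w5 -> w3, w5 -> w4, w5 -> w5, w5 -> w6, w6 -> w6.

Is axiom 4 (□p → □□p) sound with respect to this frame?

Yes

Axiom 4 corresponds to the accessibility relation being transitive.
Transitive: yes — every two-step R-path is closed by a direct edge.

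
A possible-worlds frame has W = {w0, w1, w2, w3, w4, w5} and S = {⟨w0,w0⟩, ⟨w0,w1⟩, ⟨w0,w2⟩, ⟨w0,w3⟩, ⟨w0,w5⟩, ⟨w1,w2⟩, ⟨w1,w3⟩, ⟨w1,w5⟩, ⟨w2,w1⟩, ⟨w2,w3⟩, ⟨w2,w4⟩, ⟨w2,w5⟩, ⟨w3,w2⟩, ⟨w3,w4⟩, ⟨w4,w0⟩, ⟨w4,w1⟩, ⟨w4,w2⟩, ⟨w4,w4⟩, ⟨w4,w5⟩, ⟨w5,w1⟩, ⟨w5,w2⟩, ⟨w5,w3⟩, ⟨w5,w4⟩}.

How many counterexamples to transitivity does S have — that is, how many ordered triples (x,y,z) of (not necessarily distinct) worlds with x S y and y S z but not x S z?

Enumerating: (w0,w2,w4), (w0,w3,w4), (w0,w5,w4), (w1,w2,w1), (w1,w2,w4), (w1,w3,w4), (w1,w5,w1), (w1,w5,w4), (w2,w1,w2), (w2,w3,w2), (w2,w4,w0), (w2,w4,w2), … and 15 more.
Total: 27.

27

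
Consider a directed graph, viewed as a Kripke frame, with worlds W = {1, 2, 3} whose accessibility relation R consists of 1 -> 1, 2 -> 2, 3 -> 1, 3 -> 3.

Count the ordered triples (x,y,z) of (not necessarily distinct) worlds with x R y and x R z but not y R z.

1

Enumerating: (3,1,3).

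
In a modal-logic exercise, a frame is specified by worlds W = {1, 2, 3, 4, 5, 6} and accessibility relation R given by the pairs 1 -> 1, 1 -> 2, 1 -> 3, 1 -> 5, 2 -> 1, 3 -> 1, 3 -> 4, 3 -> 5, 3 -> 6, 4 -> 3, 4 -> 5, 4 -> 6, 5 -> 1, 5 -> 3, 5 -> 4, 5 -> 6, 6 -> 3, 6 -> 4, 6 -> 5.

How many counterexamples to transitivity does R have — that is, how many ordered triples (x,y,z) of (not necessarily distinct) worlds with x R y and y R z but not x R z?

27

Enumerating: (1,3,4), (1,3,6), (1,5,4), (1,5,6), (2,1,2), (2,1,3), (2,1,5), (3,1,2), (3,1,3), (3,4,3), (3,5,3), (3,6,3), … and 15 more.
Total: 27.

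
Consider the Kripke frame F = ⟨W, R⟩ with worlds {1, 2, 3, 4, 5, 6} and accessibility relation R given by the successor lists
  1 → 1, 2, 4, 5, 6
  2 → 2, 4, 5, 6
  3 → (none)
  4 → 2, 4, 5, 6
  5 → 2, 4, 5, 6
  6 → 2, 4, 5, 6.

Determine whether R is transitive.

Yes

Transitive: yes — every two-step R-path is closed by a direct edge.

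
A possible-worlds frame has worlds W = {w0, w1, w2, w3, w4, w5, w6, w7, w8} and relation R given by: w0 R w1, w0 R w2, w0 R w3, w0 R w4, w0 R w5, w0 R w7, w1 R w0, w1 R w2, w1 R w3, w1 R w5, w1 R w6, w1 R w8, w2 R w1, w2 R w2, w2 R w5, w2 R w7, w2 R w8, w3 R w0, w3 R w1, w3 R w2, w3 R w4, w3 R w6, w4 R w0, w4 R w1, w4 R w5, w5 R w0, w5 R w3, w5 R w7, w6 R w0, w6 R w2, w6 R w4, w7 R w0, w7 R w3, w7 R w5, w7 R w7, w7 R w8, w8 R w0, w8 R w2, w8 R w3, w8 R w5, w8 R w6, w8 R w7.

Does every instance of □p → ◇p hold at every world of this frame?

Axiom D corresponds to the accessibility relation being serial.
Serial: yes — every world has a successor (e.g. w0 R w1).

Yes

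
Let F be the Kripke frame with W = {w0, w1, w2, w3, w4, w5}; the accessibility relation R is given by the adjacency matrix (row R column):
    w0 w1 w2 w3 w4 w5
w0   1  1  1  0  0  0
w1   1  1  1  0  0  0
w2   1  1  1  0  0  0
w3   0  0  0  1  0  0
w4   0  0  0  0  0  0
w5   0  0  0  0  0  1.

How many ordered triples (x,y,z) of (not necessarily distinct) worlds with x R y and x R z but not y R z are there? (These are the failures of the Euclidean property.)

R is Euclidean; there are no such tuples.

0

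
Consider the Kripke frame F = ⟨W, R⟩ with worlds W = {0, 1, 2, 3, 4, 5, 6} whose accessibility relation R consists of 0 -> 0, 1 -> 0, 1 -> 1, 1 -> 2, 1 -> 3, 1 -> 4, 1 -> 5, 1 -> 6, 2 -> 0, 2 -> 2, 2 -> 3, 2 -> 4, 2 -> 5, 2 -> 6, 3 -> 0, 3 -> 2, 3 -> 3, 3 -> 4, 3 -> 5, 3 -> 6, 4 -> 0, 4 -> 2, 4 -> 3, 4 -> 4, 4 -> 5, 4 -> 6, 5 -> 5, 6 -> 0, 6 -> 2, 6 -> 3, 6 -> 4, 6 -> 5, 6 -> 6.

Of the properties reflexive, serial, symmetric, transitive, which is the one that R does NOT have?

Reflexive: yes — every world is R-related to itself.
Serial: yes — every world has a successor (e.g. 0 R 0).
Symmetric: no — 1 R 0 but not 0 R 1.
Transitive: yes — every two-step R-path is closed by a direct edge.
Only symmetric fails.

symmetric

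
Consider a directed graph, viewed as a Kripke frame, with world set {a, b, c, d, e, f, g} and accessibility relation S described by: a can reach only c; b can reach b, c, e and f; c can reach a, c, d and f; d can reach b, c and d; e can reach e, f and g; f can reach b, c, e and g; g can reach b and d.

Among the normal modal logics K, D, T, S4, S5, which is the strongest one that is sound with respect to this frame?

D

Serial (axiom D): yes — every world has a successor (e.g. a S c).
Reflexive (axiom T): no — a is not related to itself.
Transitive (axiom 4): no — a S c and c S d, but not a S d.
Euclidean (axiom 5): no — b S c and b S e, but not c S e.
So F validates K, D; T would additionally require S to be reflexive. The strongest is D.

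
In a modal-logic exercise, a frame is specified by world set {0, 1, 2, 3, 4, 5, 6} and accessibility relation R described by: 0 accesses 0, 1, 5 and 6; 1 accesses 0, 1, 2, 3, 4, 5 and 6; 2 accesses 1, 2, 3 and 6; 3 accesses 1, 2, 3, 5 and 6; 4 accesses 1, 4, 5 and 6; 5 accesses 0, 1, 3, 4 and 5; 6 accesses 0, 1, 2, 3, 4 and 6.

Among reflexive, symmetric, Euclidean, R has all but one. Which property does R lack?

Euclidean

Reflexive: yes — every world is R-related to itself.
Symmetric: yes — every pair in R has its reverse in R.
Euclidean: no — 0 R 5 and 0 R 6, but not 5 R 6.
Only Euclidean fails.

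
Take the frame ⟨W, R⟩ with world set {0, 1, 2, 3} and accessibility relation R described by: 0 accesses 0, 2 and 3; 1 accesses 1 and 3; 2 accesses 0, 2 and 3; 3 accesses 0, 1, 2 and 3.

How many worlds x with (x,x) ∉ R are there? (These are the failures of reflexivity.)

0

R is reflexive; there are no such worlds.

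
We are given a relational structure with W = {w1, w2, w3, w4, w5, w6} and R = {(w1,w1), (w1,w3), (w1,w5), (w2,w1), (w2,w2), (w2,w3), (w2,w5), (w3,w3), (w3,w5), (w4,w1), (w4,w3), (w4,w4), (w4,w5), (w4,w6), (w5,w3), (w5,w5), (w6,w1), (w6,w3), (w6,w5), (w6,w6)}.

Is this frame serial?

Serial: yes — every world has a successor (e.g. w1 R w1).

Yes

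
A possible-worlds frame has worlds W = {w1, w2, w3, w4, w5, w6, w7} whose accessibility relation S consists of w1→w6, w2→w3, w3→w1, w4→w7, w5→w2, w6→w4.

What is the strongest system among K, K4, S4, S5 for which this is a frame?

Transitive (axiom 4): no — w1 S w6 and w6 S w4, but not w1 S w4.
Reflexive (axiom T): no — w1 is not related to itself.
Euclidean (axiom 5): no — w1 S w6 and w1 S w6, but not w6 S w6.
So F validates K; K4 would additionally require S to be transitive. The strongest is K.

K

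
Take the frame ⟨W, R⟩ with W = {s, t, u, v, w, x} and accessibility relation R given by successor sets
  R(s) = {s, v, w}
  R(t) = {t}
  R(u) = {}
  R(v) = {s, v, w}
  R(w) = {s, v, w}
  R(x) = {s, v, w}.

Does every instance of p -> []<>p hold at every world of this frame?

No

The schema B characterises exactly the symmetric frames.
Symmetric: no — x R s but not s R x.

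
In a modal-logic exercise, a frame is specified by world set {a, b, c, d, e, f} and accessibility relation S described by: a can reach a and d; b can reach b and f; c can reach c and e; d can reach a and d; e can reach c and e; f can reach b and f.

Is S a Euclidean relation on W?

Yes

Euclidean: yes — any two successors of a common world are S-related.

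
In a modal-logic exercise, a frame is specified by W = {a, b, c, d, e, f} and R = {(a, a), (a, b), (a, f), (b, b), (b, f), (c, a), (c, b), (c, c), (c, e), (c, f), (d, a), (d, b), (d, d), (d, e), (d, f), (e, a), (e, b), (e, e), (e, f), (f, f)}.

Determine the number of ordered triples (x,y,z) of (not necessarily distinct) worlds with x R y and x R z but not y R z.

Enumerating: (a,b,a), (a,f,a), (a,f,b), (b,f,b), (c,a,c), (c,a,e), (c,b,a), (c,b,c), (c,b,e), (c,e,c), (c,f,a), (c,f,b), … and 18 more.
Total: 30.

30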